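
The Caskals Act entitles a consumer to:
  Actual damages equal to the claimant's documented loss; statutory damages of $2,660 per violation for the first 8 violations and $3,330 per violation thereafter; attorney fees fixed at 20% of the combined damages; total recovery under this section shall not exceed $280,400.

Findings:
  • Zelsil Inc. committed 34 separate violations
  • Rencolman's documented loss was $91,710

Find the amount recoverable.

$239,484

First 8 violations: 8 × $2,660 = $21,280
Remaining violations: (34 − 8) × $3,330 = $86,580
Statutory damages: $21,280 + $86,580 = $107,860
Combined damages: $91,710 + $107,860 = $199,570
Attorney fees: 20% of $199,570 = $39,914
Total before cap: $199,570 + $39,914 = $239,484
Cap at $280,400: $239,484 is within the cap, no reduction.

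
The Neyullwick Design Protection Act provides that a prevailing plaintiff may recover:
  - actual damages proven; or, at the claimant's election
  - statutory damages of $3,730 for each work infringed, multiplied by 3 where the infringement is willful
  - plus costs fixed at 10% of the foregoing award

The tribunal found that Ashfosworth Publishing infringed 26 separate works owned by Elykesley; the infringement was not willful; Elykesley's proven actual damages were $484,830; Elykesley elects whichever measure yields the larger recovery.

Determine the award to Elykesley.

Award: $533,313

Statutory damages: 26 × $3,730 = $96,980
Infringement not willful: no ×3 enhancement.
Greater of actual damages ($484,830) or statutory damages ($96,980): $484,830
Costs: 10% of $484,830 = $48,483
Award plus costs: $484,830 + $48,483 = $533,313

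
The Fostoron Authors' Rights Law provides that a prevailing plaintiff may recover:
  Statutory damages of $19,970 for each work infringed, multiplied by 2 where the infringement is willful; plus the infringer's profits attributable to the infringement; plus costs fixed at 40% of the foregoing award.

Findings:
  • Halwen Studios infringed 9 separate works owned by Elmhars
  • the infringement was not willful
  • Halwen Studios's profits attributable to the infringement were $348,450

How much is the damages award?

Award: $739,452

Statutory damages: 9 × $19,970 = $179,730
Infringement not willful: no ×2 enhancement.
Combined award: $179,730 + $348,450 = $528,180
Costs: 40% of $528,180 = $211,272
Award plus costs: $528,180 + $211,272 = $739,452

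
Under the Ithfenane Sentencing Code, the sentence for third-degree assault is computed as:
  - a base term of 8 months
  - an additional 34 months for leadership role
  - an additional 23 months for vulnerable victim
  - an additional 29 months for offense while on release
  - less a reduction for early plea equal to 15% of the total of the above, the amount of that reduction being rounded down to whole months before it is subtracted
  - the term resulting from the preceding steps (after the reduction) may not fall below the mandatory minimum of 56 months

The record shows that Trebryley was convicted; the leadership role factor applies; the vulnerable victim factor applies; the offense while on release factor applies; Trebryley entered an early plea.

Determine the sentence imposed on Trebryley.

Leadership role enhancement: +34 months
Vulnerable victim enhancement: +23 months
Offense while on release enhancement: +29 months
Adjusted term: 8 months + 34 months + 23 months + 29 months = 94 months
Early plea reduction: 15% of 94 months = 14 months (rounded down)
After reduction: 94 − 14 = 80 months
Minimum 56 months: 80 months meets the minimum, no increase.

80 months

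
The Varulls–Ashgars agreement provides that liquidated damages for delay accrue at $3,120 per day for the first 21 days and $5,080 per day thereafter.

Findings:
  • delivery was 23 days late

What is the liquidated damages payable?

First 21 days: 21 × $3,120 = $65,520
Remaining days: (23 − 21) × $5,080 = $10,160
Accrued per-day damages: $65,520 + $10,160 = $75,680

$75,680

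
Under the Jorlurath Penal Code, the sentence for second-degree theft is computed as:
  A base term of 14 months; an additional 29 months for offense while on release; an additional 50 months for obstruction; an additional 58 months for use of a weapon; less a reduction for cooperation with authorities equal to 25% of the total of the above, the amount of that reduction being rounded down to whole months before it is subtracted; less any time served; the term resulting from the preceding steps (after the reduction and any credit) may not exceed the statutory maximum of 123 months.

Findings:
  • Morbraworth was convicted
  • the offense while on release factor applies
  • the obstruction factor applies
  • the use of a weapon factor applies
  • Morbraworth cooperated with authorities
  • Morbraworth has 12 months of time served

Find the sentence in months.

Offense while on release enhancement: +29 months
Obstruction enhancement: +50 months
Use of a weapon enhancement: +58 months
Adjusted term: 14 months + 29 months + 50 months + 58 months = 151 months
Cooperation with authorities reduction: 25% of 151 months = 37 months (rounded down)
After reduction: 151 − 37 = 114 months
Less time served: 114 months − 12 months = 102 months
Cap at 123 months: 102 months is within the cap, no reduction.

102 months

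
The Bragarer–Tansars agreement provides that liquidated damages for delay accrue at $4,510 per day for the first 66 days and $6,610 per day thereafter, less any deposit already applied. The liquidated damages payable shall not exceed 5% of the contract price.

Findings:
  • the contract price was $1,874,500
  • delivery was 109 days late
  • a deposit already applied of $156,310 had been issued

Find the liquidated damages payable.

First 66 days: 66 × $4,510 = $297,660
Remaining days: (109 − 66) × $6,610 = $284,230
Accrued per-day damages: $297,660 + $284,230 = $581,890
Less deposit already applied: $581,890 − $156,310 = $425,580
Cap: 5% of $1,874,500 = $93,725
Cap at $93,725: $425,580 exceeds the cap → $93,725

Liquidated damages: $93,725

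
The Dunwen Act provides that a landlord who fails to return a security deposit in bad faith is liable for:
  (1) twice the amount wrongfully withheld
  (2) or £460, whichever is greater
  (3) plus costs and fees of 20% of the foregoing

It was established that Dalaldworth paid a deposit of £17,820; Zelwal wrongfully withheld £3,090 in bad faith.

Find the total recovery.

Doubled: 2 × £3,090 = £6,180
Minimum £460: £6,180 meets the minimum, no increase.
Costs and fees: 20% of £6,180 = £1,236
Total recovery: £6,180 + £1,236 = £7,416

Recovery: £7,416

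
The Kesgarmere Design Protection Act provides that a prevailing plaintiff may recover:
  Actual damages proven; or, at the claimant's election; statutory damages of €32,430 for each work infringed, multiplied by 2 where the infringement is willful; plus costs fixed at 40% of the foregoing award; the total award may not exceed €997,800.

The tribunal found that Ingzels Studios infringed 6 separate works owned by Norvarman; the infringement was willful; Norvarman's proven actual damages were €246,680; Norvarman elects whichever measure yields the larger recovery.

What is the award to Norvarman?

Statutory damages: 6 × €32,430 = €194,580
Doubled: 2 × €194,580 = €389,160
Greater of actual damages (€246,680) or enhanced statutory damages (€389,160): €389,160
Costs: 40% of €389,160 = €155,664
Award plus costs: €389,160 + €155,664 = €544,824
Cap at €997,800: €544,824 is within the cap, no reduction.

€544,824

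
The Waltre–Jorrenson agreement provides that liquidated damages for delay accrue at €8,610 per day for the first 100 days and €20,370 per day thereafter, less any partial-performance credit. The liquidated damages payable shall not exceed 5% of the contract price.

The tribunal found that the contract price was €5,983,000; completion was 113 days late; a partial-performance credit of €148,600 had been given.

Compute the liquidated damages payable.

€299,150

First 100 days: 100 × €8,610 = €861,000
Remaining days: (113 − 100) × €20,370 = €264,810
Accrued per-day damages: €861,000 + €264,810 = €1,125,810
Less partial-performance credit: €1,125,810 − €148,600 = €977,210
Cap: 5% of €5,983,000 = €299,150
Cap at €299,150: €977,210 exceeds the cap → €299,150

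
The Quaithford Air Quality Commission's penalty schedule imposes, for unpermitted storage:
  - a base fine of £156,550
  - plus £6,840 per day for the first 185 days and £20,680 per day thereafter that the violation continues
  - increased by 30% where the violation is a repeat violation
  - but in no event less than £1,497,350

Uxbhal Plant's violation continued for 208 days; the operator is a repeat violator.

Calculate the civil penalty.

First 185 days: 185 × £6,840 = £1,265,400
Remaining days: (208 − 185) × £20,680 = £475,640
Per-day component: £1,265,400 + £475,640 = £1,741,040
Base plus per-day: £156,550 + £1,741,040 = £1,897,590
Enhancement: 30% of £1,897,590 = £569,277
Enhanced fine: £1,897,590 + £569,277 = £2,466,867
Minimum £1,497,350: £2,466,867 meets the minimum, no increase.

£2,466,867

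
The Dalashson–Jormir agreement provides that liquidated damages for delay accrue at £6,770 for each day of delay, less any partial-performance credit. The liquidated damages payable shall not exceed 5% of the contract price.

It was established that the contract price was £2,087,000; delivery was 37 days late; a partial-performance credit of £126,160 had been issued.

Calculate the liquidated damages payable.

Per-day damages: 37 × £6,770 = £250,490
Less partial-performance credit: £250,490 − £126,160 = £124,330
Cap: 5% of £2,087,000 = £104,350
Cap at £104,350: £124,330 exceeds the cap → £104,350

£104,350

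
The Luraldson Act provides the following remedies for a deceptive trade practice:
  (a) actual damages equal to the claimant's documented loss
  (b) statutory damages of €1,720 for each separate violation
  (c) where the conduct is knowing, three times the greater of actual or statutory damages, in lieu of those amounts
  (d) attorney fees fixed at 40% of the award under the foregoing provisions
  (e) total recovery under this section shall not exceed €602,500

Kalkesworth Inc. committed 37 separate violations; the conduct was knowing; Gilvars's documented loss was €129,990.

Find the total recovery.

Total recovery: €545,958

Statutory damages: 37 × €1,720 = €63,640
Greater of actual damages (€129,990) or statutory damages (€63,640): €129,990
Trebled: 3 × €129,990 = €389,970
Attorney fees: 40% of €389,970 = €155,988
Total before cap: €389,970 + €155,988 = €545,958
Cap at €602,500: €545,958 is within the cap, no reduction.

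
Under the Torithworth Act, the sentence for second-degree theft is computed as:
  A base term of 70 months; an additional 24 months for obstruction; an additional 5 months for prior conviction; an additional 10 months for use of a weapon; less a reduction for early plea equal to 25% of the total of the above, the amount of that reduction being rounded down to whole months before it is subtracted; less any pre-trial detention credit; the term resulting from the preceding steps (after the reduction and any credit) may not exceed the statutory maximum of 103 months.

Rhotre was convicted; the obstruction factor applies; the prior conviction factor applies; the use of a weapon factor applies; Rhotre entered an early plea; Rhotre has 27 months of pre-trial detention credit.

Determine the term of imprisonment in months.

Obstruction enhancement: +24 months
Prior conviction enhancement: +5 months
Use of a weapon enhancement: +10 months
Adjusted term: 70 months + 24 months + 5 months + 10 months = 109 months
Early plea reduction: 25% of 109 months = 27 months (rounded down)
After reduction: 109 − 27 = 82 months
Less pre-trial detention credit: 82 months − 27 months = 55 months
Cap at 103 months: 55 months is within the cap, no reduction.

55 months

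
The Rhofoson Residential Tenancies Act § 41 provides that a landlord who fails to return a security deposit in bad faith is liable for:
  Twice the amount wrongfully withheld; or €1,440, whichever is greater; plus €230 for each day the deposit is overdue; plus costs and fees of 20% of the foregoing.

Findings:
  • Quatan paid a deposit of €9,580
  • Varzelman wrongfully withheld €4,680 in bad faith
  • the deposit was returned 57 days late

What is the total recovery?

€26,964

Doubled: 2 × €4,680 = €9,360
Minimum €1,440: €9,360 meets the minimum, no increase.
Late-return penalty: 57 × €230 = €13,110
Damages plus late penalty: €9,360 + €13,110 = €22,470
Costs and fees: 20% of €22,470 = €4,494
Total recovery: €22,470 + €4,494 = €26,964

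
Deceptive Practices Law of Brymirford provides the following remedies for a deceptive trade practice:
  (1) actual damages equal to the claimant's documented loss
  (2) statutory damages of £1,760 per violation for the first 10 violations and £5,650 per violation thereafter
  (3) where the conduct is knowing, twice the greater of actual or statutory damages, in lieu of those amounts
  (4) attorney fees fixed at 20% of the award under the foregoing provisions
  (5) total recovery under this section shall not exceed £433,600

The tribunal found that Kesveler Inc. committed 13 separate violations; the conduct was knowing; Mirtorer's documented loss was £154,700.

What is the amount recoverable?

£371,280

First 10 violations: 10 × £1,760 = £17,600
Remaining violations: (13 − 10) × £5,650 = £16,950
Statutory damages: £17,600 + £16,950 = £34,550
Greater of actual damages (£154,700) or statutory damages (£34,550): £154,700
Doubled: 2 × £154,700 = £309,400
Attorney fees: 20% of £309,400 = £61,880
Total before cap: £309,400 + £61,880 = £371,280
Cap at £433,600: £371,280 is within the cap, no reduction.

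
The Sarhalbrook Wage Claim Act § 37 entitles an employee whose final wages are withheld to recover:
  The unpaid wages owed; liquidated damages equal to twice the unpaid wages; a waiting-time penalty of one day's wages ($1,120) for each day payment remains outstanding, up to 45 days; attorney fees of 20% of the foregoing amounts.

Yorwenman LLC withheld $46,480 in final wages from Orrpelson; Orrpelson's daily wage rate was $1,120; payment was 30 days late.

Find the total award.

$207,648

Doubled: 2 × $46,480 = $92,960
Penalty days: min(30, 45) = 30
Waiting-time penalty: 30 × $1,120 = $33,600
Subtotal: $46,480 + $92,960 + $33,600 = $173,040
Attorney fees: 20% of $173,040 = $34,608
Total award: $173,040 + $34,608 = $207,648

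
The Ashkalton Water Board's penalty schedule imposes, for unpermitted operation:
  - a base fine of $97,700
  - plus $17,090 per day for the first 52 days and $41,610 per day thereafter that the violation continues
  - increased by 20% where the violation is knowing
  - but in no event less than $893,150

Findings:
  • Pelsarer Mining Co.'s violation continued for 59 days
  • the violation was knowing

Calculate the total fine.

Civil penalty: $1,533,180

First 52 days: 52 × $17,090 = $888,680
Remaining days: (59 − 52) × $41,610 = $291,270
Per-day component: $888,680 + $291,270 = $1,179,950
Base plus per-day: $97,700 + $1,179,950 = $1,277,650
Enhancement: 20% of $1,277,650 = $255,530
Enhanced fine: $1,277,650 + $255,530 = $1,533,180
Minimum $893,150: $1,533,180 meets the minimum, no increase.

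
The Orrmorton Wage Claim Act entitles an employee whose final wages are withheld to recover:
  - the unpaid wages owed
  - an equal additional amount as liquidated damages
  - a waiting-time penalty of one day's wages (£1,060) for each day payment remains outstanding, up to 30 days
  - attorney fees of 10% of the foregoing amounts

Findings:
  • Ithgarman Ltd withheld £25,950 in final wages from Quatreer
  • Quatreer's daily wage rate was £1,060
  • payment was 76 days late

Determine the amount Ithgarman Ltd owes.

Liquidated damages (equal amount): £25,950
Penalty days: min(76, 30) = 30
Waiting-time penalty: 30 × £1,060 = £31,800
Subtotal: £25,950 + £25,950 + £31,800 = £83,700
Attorney fees: 10% of £83,700 = £8,370
Total award: £83,700 + £8,370 = £92,070

Total award: £92,070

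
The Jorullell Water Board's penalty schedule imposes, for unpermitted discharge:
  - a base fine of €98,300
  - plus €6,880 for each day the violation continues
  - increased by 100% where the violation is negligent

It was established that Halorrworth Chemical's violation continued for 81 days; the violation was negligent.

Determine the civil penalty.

Per-day component: 81 × €6,880 = €557,280
Base plus per-day: €98,300 + €557,280 = €655,580
Enhancement: 100% of €655,580 = €655,580
Enhanced fine: €655,580 + €655,580 = €1,311,160

€1,311,160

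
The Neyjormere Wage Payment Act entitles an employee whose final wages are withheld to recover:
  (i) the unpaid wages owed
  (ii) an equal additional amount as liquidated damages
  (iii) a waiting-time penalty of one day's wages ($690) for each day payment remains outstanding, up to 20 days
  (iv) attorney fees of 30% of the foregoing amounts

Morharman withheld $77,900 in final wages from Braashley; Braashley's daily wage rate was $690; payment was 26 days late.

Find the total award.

Liquidated damages (equal amount): $77,900
Penalty days: min(26, 20) = 20
Waiting-time penalty: 20 × $690 = $13,800
Subtotal: $77,900 + $77,900 + $13,800 = $169,600
Attorney fees: 30% of $169,600 = $50,880
Total award: $169,600 + $50,880 = $220,480

$220,480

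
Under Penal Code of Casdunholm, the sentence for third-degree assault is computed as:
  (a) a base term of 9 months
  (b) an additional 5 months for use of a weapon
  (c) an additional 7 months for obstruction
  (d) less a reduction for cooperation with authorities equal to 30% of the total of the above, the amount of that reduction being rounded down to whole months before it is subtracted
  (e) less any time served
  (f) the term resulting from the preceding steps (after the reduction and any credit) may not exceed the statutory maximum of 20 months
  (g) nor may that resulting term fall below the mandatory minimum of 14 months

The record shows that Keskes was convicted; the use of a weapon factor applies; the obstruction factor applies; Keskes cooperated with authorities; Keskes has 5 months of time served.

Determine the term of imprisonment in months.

Use of a weapon enhancement: +5 months
Obstruction enhancement: +7 months
Adjusted term: 9 months + 5 months + 7 months = 21 months
Cooperation with authorities reduction: 30% of 21 months = 6 months (rounded down)
After reduction: 21 − 6 = 15 months
Less time served: 15 months − 5 months = 10 months
Cap at 20 months: 10 months is within the cap, no reduction.
Minimum 14 months: 10 months is below the minimum → 14 months

14 months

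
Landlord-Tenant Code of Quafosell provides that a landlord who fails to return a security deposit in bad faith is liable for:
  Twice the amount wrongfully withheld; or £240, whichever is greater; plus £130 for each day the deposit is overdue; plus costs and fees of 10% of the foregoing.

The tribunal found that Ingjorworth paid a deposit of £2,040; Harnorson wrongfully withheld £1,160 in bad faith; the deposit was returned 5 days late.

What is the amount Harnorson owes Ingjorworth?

£3,267

Doubled: 2 × £1,160 = £2,320
Minimum £240: £2,320 meets the minimum, no increase.
Late-return penalty: 5 × £130 = £650
Damages plus late penalty: £2,320 + £650 = £2,970
Costs and fees: 10% of £2,970 = £297
Total recovery: £2,970 + £297 = £3,267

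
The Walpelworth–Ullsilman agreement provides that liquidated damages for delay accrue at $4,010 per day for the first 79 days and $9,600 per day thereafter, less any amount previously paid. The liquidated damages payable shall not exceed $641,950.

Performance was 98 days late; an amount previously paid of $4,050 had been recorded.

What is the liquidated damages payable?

First 79 days: 79 × $4,010 = $316,790
Remaining days: (98 − 79) × $9,600 = $182,400
Accrued per-day damages: $316,790 + $182,400 = $499,190
Less amount previously paid: $499,190 − $4,050 = $495,140
Cap at $641,950: $495,140 is within the cap, no reduction.

$495,140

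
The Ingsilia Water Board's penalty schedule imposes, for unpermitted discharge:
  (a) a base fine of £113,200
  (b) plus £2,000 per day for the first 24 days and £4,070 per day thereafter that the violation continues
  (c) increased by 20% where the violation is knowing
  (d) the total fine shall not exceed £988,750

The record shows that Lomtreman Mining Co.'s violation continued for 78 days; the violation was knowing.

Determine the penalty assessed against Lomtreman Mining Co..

£457,176

First 24 days: 24 × £2,000 = £48,000
Remaining days: (78 − 24) × £4,070 = £219,780
Per-day component: £48,000 + £219,780 = £267,780
Base plus per-day: £113,200 + £267,780 = £380,980
Enhancement: 20% of £380,980 = £76,196
Enhanced fine: £380,980 + £76,196 = £457,176
Cap at £988,750: £457,176 is within the cap, no reduction.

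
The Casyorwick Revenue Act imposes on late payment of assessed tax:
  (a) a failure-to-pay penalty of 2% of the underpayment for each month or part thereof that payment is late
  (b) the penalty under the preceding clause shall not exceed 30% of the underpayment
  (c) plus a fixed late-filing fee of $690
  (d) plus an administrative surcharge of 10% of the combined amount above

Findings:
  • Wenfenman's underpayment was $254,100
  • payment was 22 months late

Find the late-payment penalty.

$84,612

Accrued rate: 2% × 22 = 44%, capped at 30% → 30%
Failure-to-pay penalty: 30% of $254,100 = $76,230
Penalty before surcharge: $76,230 + $690 = $76,920
Administrative surcharge: 10% of $76,920 = $7,692
Total penalty: $76,920 + $7,692 = $84,612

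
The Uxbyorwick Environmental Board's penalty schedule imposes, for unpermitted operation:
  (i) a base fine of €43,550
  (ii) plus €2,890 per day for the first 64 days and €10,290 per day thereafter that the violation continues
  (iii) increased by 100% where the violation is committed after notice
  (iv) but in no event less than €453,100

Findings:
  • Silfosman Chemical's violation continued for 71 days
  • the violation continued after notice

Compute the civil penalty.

€601,080

First 64 days: 64 × €2,890 = €184,960
Remaining days: (71 − 64) × €10,290 = €72,030
Per-day component: €184,960 + €72,030 = €256,990
Base plus per-day: €43,550 + €256,990 = €300,540
Enhancement: 100% of €300,540 = €300,540
Enhanced fine: €300,540 + €300,540 = €601,080
Minimum €453,100: €601,080 meets the minimum, no increase.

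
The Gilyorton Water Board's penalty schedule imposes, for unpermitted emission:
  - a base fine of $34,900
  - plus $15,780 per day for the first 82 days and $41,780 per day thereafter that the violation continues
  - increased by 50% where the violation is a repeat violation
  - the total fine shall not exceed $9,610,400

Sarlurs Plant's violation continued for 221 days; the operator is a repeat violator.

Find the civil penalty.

$9,610,400

First 82 days: 82 × $15,780 = $1,293,960
Remaining days: (221 − 82) × $41,780 = $5,807,420
Per-day component: $1,293,960 + $5,807,420 = $7,101,380
Base plus per-day: $34,900 + $7,101,380 = $7,136,280
Enhancement: 50% of $7,136,280 = $3,568,140
Enhanced fine: $7,136,280 + $3,568,140 = $10,704,420
Cap at $9,610,400: $10,704,420 exceeds the cap → $9,610,400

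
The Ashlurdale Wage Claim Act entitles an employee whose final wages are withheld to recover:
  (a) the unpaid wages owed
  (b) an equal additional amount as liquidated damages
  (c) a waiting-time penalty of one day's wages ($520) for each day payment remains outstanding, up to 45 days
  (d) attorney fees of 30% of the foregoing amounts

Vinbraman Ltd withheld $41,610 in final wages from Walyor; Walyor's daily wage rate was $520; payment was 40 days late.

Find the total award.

Liquidated damages (equal amount): $41,610
Penalty days: min(40, 45) = 40
Waiting-time penalty: 40 × $520 = $20,800
Subtotal: $41,610 + $41,610 + $20,800 = $104,020
Attorney fees: 30% of $104,020 = $31,206
Total award: $104,020 + $31,206 = $135,226

$135,226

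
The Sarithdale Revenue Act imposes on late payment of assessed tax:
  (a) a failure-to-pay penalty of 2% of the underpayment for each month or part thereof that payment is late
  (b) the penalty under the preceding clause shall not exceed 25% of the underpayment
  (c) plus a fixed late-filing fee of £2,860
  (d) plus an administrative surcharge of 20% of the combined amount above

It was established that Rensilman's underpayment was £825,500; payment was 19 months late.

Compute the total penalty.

Accrued rate: 2% × 19 = 38%, capped at 25% → 25%
Failure-to-pay penalty: 25% of £825,500 = £206,375
Penalty before surcharge: £206,375 + £2,860 = £209,235
Administrative surcharge: 20% of £209,235 = £41,847
Total penalty: £209,235 + £41,847 = £251,082

£251,082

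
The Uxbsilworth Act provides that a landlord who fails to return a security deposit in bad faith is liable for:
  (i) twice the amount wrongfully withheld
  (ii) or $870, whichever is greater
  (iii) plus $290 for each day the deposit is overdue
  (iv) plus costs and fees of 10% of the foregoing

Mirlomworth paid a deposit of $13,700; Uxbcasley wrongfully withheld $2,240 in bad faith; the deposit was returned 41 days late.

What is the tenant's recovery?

Doubled: 2 × $2,240 = $4,480
Minimum $870: $4,480 meets the minimum, no increase.
Late-return penalty: 41 × $290 = $11,890
Damages plus late penalty: $4,480 + $11,890 = $16,370
Costs and fees: 10% of $16,370 = $1,637
Total recovery: $16,370 + $1,637 = $18,007

$18,007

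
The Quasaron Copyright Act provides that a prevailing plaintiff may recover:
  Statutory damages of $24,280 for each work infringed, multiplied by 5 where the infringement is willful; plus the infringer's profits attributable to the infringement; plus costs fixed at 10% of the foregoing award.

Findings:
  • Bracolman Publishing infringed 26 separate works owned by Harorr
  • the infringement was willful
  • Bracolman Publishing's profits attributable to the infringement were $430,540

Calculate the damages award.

Statutory damages: 26 × $24,280 = $631,280
Multiplied by 5: 5 × $631,280 = $3,156,400
Combined award: $3,156,400 + $430,540 = $3,586,940
Costs: 10% of $3,586,940 = $358,694
Award plus costs: $3,586,940 + $358,694 = $3,945,634

Award: $3,945,634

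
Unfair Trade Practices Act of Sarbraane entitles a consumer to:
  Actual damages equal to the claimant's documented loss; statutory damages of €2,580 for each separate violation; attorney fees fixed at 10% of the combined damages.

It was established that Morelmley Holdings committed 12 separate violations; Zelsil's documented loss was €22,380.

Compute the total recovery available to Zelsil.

€58,674

Statutory damages: 12 × €2,580 = €30,960
Combined damages: €22,380 + €30,960 = €53,340
Attorney fees: 10% of €53,340 = €5,334
Total recovery: €53,340 + €5,334 = €58,674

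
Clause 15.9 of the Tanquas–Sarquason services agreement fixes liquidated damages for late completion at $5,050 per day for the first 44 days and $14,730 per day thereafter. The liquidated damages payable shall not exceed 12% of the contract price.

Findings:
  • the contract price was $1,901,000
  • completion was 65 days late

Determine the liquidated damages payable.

First 44 days: 44 × $5,050 = $222,200
Remaining days: (65 − 44) × $14,730 = $309,330
Accrued per-day damages: $222,200 + $309,330 = $531,530
Cap: 12% of $1,901,000 = $228,120
Cap at $228,120: $531,530 exceeds the cap → $228,120

$228,120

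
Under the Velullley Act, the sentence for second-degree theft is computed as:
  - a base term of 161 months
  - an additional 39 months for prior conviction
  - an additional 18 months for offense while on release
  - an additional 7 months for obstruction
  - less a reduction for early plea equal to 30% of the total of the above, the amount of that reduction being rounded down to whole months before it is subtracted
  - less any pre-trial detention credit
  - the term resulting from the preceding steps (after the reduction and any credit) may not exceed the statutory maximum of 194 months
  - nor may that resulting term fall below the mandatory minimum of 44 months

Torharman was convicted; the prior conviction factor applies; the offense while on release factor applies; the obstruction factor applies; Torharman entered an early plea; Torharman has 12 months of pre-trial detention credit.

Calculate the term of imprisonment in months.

146 months

Prior conviction enhancement: +39 months
Offense while on release enhancement: +18 months
Obstruction enhancement: +7 months
Adjusted term: 161 months + 39 months + 18 months + 7 months = 225 months
Early plea reduction: 30% of 225 months = 67 months (rounded down)
After reduction: 225 − 67 = 158 months
Less pre-trial detention credit: 158 months − 12 months = 146 months
Cap at 194 months: 146 months is within the cap, no reduction.
Minimum 44 months: 146 months meets the minimum, no increase.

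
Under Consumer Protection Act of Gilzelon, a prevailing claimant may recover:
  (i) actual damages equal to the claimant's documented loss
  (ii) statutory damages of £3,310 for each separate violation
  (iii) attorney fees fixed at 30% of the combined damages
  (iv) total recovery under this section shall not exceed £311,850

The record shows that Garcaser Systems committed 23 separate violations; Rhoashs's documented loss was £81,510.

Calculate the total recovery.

Statutory damages: 23 × £3,310 = £76,130
Combined damages: £81,510 + £76,130 = £157,640
Attorney fees: 30% of £157,640 = £47,292
Total before cap: £157,640 + £47,292 = £204,932
Cap at £311,850: £204,932 is within the cap, no reduction.

£204,932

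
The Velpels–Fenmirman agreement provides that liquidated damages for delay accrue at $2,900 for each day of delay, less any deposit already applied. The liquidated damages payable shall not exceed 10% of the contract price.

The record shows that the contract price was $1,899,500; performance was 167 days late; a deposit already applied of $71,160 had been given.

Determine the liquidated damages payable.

$189,950

Per-day damages: 167 × $2,900 = $484,300
Less deposit already applied: $484,300 − $71,160 = $413,140
Cap: 10% of $1,899,500 = $189,950
Cap at $189,950: $413,140 exceeds the cap → $189,950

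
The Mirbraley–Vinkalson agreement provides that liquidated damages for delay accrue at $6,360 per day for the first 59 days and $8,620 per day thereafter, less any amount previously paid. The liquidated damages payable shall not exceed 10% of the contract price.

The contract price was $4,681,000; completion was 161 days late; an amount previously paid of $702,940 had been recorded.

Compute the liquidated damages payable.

$468,100

First 59 days: 59 × $6,360 = $375,240
Remaining days: (161 − 59) × $8,620 = $879,240
Accrued per-day damages: $375,240 + $879,240 = $1,254,480
Less amount previously paid: $1,254,480 − $702,940 = $551,540
Cap: 10% of $4,681,000 = $468,100
Cap at $468,100: $551,540 exceeds the cap → $468,100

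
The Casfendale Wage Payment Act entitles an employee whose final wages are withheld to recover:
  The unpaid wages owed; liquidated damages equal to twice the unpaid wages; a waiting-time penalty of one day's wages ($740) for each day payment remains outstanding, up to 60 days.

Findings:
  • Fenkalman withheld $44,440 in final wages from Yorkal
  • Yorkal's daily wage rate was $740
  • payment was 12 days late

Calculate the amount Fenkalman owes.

Total award: $142,200

Doubled: 2 × $44,440 = $88,880
Penalty days: min(12, 60) = 12
Waiting-time penalty: 12 × $740 = $8,880
Total award: $44,440 + $88,880 + $8,880 = $142,200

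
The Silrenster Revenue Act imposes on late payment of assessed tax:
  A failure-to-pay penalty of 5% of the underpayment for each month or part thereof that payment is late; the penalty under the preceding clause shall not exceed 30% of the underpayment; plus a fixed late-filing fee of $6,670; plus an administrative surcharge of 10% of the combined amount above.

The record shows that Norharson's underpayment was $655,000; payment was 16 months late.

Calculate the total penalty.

Accrued rate: 5% × 16 = 80%, capped at 30% → 30%
Failure-to-pay penalty: 30% of $655,000 = $196,500
Penalty before surcharge: $196,500 + $6,670 = $203,170
Administrative surcharge: 10% of $203,170 = $20,317
Total penalty: $203,170 + $20,317 = $223,487

$223,487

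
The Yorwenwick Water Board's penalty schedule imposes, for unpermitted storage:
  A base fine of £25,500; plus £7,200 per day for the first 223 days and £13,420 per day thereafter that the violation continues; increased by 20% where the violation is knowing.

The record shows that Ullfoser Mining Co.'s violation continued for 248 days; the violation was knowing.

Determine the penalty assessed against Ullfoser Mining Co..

£2,359,920

First 223 days: 223 × £7,200 = £1,605,600
Remaining days: (248 − 223) × £13,420 = £335,500
Per-day component: £1,605,600 + £335,500 = £1,941,100
Base plus per-day: £25,500 + £1,941,100 = £1,966,600
Enhancement: 20% of £1,966,600 = £393,320
Enhanced fine: £1,966,600 + £393,320 = £2,359,920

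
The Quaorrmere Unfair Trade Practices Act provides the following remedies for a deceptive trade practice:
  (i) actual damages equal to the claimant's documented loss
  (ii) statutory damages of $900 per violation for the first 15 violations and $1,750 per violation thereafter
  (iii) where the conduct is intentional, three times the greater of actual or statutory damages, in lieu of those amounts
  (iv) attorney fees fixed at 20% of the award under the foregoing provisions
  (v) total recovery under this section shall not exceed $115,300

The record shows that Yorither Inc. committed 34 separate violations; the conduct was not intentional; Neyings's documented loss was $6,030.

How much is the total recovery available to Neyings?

$63,336

First 15 violations: 15 × $900 = $13,500
Remaining violations: (34 − 15) × $1,750 = $33,250
Statutory damages: $13,500 + $33,250 = $46,750
Conduct not intentional: the in-lieu enhancement does not apply.
Actual plus statutory damages: $6,030 + $46,750 = $52,780
Attorney fees: 20% of $52,780 = $10,556
Total before cap: $52,780 + $10,556 = $63,336
Cap at $115,300: $63,336 is within the cap, no reduction.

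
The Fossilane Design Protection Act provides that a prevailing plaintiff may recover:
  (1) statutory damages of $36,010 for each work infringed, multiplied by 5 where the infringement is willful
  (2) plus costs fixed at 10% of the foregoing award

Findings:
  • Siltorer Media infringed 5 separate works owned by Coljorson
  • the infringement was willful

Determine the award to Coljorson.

Statutory damages: 5 × $36,010 = $180,050
Multiplied by 5: 5 × $180,050 = $900,250
Costs: 10% of $900,250 = $90,025
Award plus costs: $900,250 + $90,025 = $990,275

$990,275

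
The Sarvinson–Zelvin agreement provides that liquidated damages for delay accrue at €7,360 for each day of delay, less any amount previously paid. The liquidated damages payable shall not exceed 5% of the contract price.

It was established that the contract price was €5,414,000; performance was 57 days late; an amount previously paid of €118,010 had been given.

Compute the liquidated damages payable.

€270,700

Per-day damages: 57 × €7,360 = €419,520
Less amount previously paid: €419,520 − €118,010 = €301,510
Cap: 5% of €5,414,000 = €270,700
Cap at €270,700: €301,510 exceeds the cap → €270,700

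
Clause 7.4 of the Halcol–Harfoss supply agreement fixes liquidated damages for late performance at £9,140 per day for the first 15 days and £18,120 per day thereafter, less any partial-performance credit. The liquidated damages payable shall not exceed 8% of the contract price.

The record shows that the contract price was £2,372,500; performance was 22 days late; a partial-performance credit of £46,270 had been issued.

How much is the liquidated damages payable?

£189,800

First 15 days: 15 × £9,140 = £137,100
Remaining days: (22 − 15) × £18,120 = £126,840
Accrued per-day damages: £137,100 + £126,840 = £263,940
Less partial-performance credit: £263,940 − £46,270 = £217,670
Cap: 8% of £2,372,500 = £189,800
Cap at £189,800: £217,670 exceeds the cap → £189,800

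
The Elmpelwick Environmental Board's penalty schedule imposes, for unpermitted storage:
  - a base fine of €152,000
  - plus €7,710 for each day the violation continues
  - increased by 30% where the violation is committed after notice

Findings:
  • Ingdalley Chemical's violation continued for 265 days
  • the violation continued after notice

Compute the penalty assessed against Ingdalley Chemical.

Per-day component: 265 × €7,710 = €2,043,150
Base plus per-day: €152,000 + €2,043,150 = €2,195,150
Enhancement: 30% of €2,195,150 = €658,545
Enhanced fine: €2,195,150 + €658,545 = €2,853,695

€2,853,695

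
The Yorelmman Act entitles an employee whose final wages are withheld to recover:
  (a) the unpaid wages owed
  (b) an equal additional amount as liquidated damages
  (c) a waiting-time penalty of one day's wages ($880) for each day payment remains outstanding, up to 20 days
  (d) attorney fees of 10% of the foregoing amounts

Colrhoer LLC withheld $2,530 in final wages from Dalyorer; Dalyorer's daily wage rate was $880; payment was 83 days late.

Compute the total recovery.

$24,926

Liquidated damages (equal amount): $2,530
Penalty days: min(83, 20) = 20
Waiting-time penalty: 20 × $880 = $17,600
Subtotal: $2,530 + $2,530 + $17,600 = $22,660
Attorney fees: 10% of $22,660 = $2,266
Total award: $22,660 + $2,266 = $24,926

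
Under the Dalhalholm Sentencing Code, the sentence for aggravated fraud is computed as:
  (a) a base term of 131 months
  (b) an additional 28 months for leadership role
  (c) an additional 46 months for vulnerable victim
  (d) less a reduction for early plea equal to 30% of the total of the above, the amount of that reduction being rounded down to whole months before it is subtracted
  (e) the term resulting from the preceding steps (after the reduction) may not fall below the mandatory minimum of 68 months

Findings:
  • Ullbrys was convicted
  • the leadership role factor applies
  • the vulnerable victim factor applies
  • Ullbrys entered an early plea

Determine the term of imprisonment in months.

144 months

Leadership role enhancement: +28 months
Vulnerable victim enhancement: +46 months
Adjusted term: 131 months + 28 months + 46 months = 205 months
Early plea reduction: 30% of 205 months = 61 months (rounded down)
After reduction: 205 − 61 = 144 months
Minimum 68 months: 144 months meets the minimum, no increase.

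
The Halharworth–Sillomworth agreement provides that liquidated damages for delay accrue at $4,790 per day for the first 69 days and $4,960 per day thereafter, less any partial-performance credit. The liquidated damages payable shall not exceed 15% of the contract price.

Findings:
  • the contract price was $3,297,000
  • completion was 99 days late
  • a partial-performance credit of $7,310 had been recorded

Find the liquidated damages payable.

Liquidated damages: $472,000

First 69 days: 69 × $4,790 = $330,510
Remaining days: (99 − 69) × $4,960 = $148,800
Accrued per-day damages: $330,510 + $148,800 = $479,310
Less partial-performance credit: $479,310 − $7,310 = $472,000
Cap: 15% of $3,297,000 = $494,550
Cap at $494,550: $472,000 is within the cap, no reduction.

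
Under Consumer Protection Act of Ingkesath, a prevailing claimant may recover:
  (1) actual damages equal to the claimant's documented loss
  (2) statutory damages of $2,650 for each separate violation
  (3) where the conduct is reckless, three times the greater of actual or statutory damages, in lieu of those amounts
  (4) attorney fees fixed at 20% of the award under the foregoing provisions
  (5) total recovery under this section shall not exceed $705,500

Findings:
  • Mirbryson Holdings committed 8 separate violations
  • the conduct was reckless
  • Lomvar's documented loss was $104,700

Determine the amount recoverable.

Statutory damages: 8 × $2,650 = $21,200
Greater of actual damages ($104,700) or statutory damages ($21,200): $104,700
Trebled: 3 × $104,700 = $314,100
Attorney fees: 20% of $314,100 = $62,820
Total before cap: $314,100 + $62,820 = $376,920
Cap at $705,500: $376,920 is within the cap, no reduction.

$376,920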